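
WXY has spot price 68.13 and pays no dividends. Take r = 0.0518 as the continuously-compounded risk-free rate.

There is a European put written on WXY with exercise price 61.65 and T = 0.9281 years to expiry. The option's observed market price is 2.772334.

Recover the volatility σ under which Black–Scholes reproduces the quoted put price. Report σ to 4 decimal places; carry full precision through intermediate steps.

At σ = 0.2635 the Black–Scholes value reproduces the quote:
σ√T = 0.2635·√0.9281 = 0.253850
d₁ = (ln(S/K) + (r+σ²/2)T) / (σ√T) = (ln(68.13/61.65) + (0.0518+0.2635²/2)·0.9281) / 0.253850 = (0.099944 + 0.080296) / 0.253850 = 0.710024
d₂ = d₁ − σ√T = 0.710024 − 0.253850 = 0.456174
e^{−rT} = 0.953062
N(−d₁) = 0.238845,  N(−d₂) = 0.324132
V = K·e^{−rT}·N(−d₂) − S·N(−d₁) = 19.044811 − 16.272477 = 2.772334 (the quoted price), and the Black–Scholes price is strictly increasing in σ, so σ is unique

sigma = 0.2635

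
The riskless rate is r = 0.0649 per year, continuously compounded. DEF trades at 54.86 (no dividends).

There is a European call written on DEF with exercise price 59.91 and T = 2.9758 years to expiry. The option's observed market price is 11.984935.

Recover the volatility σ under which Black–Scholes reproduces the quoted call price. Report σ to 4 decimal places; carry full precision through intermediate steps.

sigma = 0.2527

At σ = 0.2527 the Black–Scholes value reproduces the quote:
σ√T = 0.2527·√2.9758 = 0.435920
d₁ = (ln(S/K) + (r+σ²/2)T) / (σ√T) = (ln(54.86/59.91) + (0.0649+0.2527²/2)·2.9758) / 0.435920 = (-0.088059 + 0.288143) / 0.435920 = 0.458992
d₂ = d₁ − σ√T = 0.458992 − 0.435920 = 0.023071
e^{−rT} = 0.824375
N(d₁) = 0.676880,  N(d₂) = 0.509203
V = S·N(d₁) − K·e^{−rT}·N(d₂) = 37.133630 − 25.148695 = 11.984935 (the observed quote) — the price is monotone increasing in volatility, hence this σ is the only solution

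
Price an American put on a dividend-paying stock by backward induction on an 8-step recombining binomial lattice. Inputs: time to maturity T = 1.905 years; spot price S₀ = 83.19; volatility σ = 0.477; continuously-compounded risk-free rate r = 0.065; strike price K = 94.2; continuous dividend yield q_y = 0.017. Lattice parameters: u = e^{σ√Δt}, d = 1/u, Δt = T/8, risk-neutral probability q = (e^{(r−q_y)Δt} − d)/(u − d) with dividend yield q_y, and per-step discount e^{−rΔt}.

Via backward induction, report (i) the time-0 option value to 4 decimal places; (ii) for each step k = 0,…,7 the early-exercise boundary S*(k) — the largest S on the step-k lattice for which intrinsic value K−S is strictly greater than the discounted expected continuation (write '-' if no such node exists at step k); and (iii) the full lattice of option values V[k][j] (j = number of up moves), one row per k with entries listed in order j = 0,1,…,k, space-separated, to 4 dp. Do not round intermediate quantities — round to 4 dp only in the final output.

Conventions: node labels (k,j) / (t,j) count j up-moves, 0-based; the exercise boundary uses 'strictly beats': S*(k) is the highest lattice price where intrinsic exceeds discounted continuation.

price = 24.5798
boundary = - - - 41.3812 52.2267 41.3812 52.2267 65.9146
tree:
24.5798
32.6978 16.1192
42.2345 22.8865 8.9202
52.8188 31.5441 13.7524 3.6932
61.4121 41.9733 20.6737 6.2981 0.8381
68.2209 52.8188 30.0926 10.5949 1.5956 0.0000
73.6157 61.4121 41.9733 17.5140 3.0377 0.0000 0.0000
77.8903 68.2209 52.8188 28.2854 5.7832 0.0000 0.0000 0.0000
81.2772 73.6157 61.4121 41.9733 11.0100 0.0000 0.0000 0.0000 0.0000

Δt=0.23813  u=1.26209  d=0.79234  q=0.46654  discount=0.98464
step 8 (expiry): payoffs max(K−S,0) = 81.2772 73.6157 61.4121 41.9733 11.0100 0.0000 0.0000 0.0000 0.0000
step 7: (k=7,j=0): S=16.3097, K−S=77.8903, hold=76.5094 ⇒ V=77.8903 exercise | (k=7,j=1): S=25.9791, K−S=68.2209, hold=66.8790 ⇒ V=68.2209 exercise | (k=7,j=2): S=41.3812, K−S=52.8188, hold=51.5392 ⇒ V=52.8188 exercise | (k=7,j=3): S=65.9146, K−S=28.2854, hold=27.1048 ⇒ V=28.2854 exercise | (k=7,j=4): S=104.9930, K−S=0.0000, hold=5.7832 ⇒ V=5.7832 continue | (k=7,j=5): S=167.2396, K−S=0.0000, hold=0.0000 ⇒ V=0.0000 continue | (k=7,j=6): S=266.3898, K−S=0.0000, hold=0.0000 ⇒ V=0.0000 continue | (k=7,j=7): S=424.3227, K−S=0.0000, hold=0.0000 ⇒ V=0.0000 continue  boundary S*=65.9146
step 6: (k=6,j=0): S=20.5843, K−S=73.6157, hold=72.2521 ⇒ V=73.6157 exercise | (k=6,j=1): S=32.7879, K−S=61.4121, hold=60.0977 ⇒ V=61.4121 exercise | (k=6,j=2): S=52.2267, K−S=41.9733, hold=40.7375 ⇒ V=41.9733 exercise | (k=6,j=3): S=83.1900, K−S=11.0100, hold=17.5140 ⇒ V=17.5140 continue | (k=6,j=4): S=132.5103, K−S=0.0000, hold=3.0377 ⇒ V=3.0377 continue | (k=6,j=5): S=211.0709, K−S=0.0000, hold=0.0000 ⇒ V=0.0000 continue | (k=6,j=6): S=336.2071, K−S=0.0000, hold=0.0000 ⇒ V=0.0000 continue  boundary S*=52.2267
step 5: (k=5,j=0): S=25.9791, K−S=68.2209, hold=66.8790 ⇒ V=68.2209 exercise | (k=5,j=1): S=41.3812, K−S=52.8188, hold=51.5392 ⇒ V=52.8188 exercise | (k=5,j=2): S=65.9146, K−S=28.2854, hold=30.0926 ⇒ V=30.0926 continue | (k=5,j=3): S=104.9930, K−S=0.0000, hold=10.5949 ⇒ V=10.5949 continue | (k=5,j=4): S=167.2396, K−S=0.0000, hold=1.5956 ⇒ V=1.5956 continue | (k=5,j=5): S=266.3898, K−S=0.0000, hold=0.0000 ⇒ V=0.0000 continue  boundary S*=41.3812
step 4: (k=4,j=0): S=32.7879, K−S=61.4121, hold=60.0977 ⇒ V=61.4121 exercise | (k=4,j=1): S=52.2267, K−S=41.9733, hold=41.5677 ⇒ V=41.9733 exercise | (k=4,j=2): S=83.1900, K−S=11.0100, hold=20.6737 ⇒ V=20.6737 continue | (k=4,j=3): S=132.5103, K−S=0.0000, hold=6.2981 ⇒ V=6.2981 continue | (k=4,j=4): S=211.0709, K−S=0.0000, hold=0.8381 ⇒ V=0.8381 continue  boundary S*=52.2267
step 3: (k=3,j=0): S=41.3812, K−S=52.8188, hold=51.5392 ⇒ V=52.8188 exercise | (k=3,j=1): S=65.9146, K−S=28.2854, hold=31.5441 ⇒ V=31.5441 continue | (k=3,j=2): S=104.9930, K−S=0.0000, hold=13.7524 ⇒ V=13.7524 continue | (k=3,j=3): S=167.2396, K−S=0.0000, hold=3.6932 ⇒ V=3.6932 continue  boundary S*=41.3812
step 2: (k=2,j=0): S=52.2267, K−S=41.9733, hold=42.2345 ⇒ V=42.2345 continue | (k=2,j=1): S=83.1900, K−S=11.0100, hold=22.8865 ⇒ V=22.8865 continue | (k=2,j=2): S=132.5103, K−S=0.0000, hold=8.9202 ⇒ V=8.9202 continue  boundary S*=-
step 1: (k=1,j=0): S=65.9146, K−S=28.2854, hold=32.6978 ⇒ V=32.6978 continue | (k=1,j=1): S=104.9930, K−S=0.0000, hold=16.1192 ⇒ V=16.1192 continue  boundary S*=-
step 0: (k=0,j=0): S=83.1900, K−S=11.0100, hold=24.5798 ⇒ V=24.5798 continue  boundary S*=-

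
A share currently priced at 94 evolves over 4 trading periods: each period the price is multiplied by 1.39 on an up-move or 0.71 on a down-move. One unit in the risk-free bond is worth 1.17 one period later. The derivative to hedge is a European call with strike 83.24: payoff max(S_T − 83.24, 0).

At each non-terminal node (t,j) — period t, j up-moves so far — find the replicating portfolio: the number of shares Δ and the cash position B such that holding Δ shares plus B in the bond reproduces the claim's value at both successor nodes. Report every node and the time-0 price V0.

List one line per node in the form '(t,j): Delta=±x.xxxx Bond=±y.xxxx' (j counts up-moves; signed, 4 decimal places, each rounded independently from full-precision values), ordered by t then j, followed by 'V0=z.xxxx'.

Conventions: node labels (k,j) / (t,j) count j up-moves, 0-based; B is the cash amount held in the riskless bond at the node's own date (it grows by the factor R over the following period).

The replicating-portfolio and risk-neutral prices coincide; use p* = (1.17−0.71)/(1.39−0.71) = 0.6765 for the latter.
Terminal payoffs: V(4,0)=0.0000, V(4,1)=0.0000, V(4,2)=8.3133, V(4,3)=95.9982, V(4,4)=267.6630
  t=3,j=0: stock 33.6436 → up 46.7647 (V=0.0000), down 23.8870 (V=0.0000). Price 0.0000; hedge Δ=0.0000, bond B=0.0000.
  t=3,j=1: stock 65.8657 → up 91.5533 (V=8.3133), down 46.7647 (V=0.0000). Price 4.8066; hedge Δ=0.1856, bond B=-7.4189.
  t=3,j=2: stock 128.9484 → up 179.2382 (V=95.9982), down 91.5533 (V=8.3133). Price 57.8031; hedge Δ=1.0000, bond B=-71.1453.
  t=3,j=3: stock 252.4482 → up 350.9030 (V=267.6630), down 179.2382 (V=95.9982). Price 181.3029; hedge Δ=1.0000, bond B=-71.1453.
  t=2,j=0: stock 47.3854 → up 65.8657 (V=4.8066), down 33.6436 (V=0.0000). Price 2.7791; hedge Δ=0.1492, bond B=-4.2895.
  t=2,j=1: stock 92.7686 → up 128.9484 (V=57.8031), down 65.8657 (V=4.8066). Price 34.7497; hedge Δ=0.8401, bond B=-43.1863.
  t=2,j=2: stock 181.6174 → up 252.4482 (V=181.3029), down 128.9484 (V=57.8031). Price 120.8095; hedge Δ=1.0000, bond B=-60.8079.
  t=1,j=0: stock 66.7400 → up 92.7686 (V=34.7497), down 47.3854 (V=2.7791). Price 20.8601; hedge Δ=0.7045, bond B=-26.1556.
  t=1,j=1: stock 130.6600 → up 181.6174 (V=120.8095), down 92.7686 (V=34.7497). Price 79.4586; hedge Δ=0.9686, bond B=-47.0998.
  t=0,j=0: stock 94.0000 → up 130.6600 (V=79.4586), down 66.7400 (V=20.8601). Price 51.7096; hedge Δ=0.9167, bond B=-34.4647.
As a check, the time-0 holding Δ(0,0)·S0 + B(0,0) comes to 51.7096 — exactly V0.

(0,0): Delta=0.9167 Bond=-34.4647
(1,0): Delta=0.7045 Bond=-26.1556
(1,1): Delta=0.9686 Bond=-47.0998
(2,0): Delta=0.1492 Bond=-4.2895
(2,1): Delta=0.8401 Bond=-43.1863
(2,2): Delta=1.0000 Bond=-60.8079
(3,0): Delta=0.0000 Bond=0.0000
(3,1): Delta=0.1856 Bond=-7.4189
(3,2): Delta=1.0000 Bond=-71.1453
(3,3): Delta=1.0000 Bond=-71.1453
V0=51.7096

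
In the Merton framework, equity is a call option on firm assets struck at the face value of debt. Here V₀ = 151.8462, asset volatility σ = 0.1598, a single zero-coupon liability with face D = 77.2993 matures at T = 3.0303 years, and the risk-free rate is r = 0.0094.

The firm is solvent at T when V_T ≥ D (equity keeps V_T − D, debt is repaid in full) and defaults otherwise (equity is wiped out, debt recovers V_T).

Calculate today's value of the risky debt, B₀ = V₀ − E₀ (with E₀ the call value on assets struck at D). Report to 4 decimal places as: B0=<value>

Apply the equity-as-call identities (strike 77.2993, horizon 3.0303 years):
d₁ = [ln(V₀/D) + (r + σ²/2)T] / (σ√T)
   = [ln(151.8462/77.2993) + (0.0094 + 0.5·0.1598²)·3.0303] / (0.1598·√3.0303)
   = [0.675183 + 0.067176] / 0.278176 = 2.668667
d₂ = d₁ − σ√T = 2.668667 − 0.278176 = 2.390491
N(d₁) = 0.996192,  N(d₂) = 0.991587,  e^(−rT) = 0.971917
E₀ = V₀·N(d₁) − D·e^(−rT)·N(d₂)
   = 151.8462·0.996192 − 77.2993·0.971917·0.991587 = 76.771567
B₀ = V₀ − E₀ = 151.8462 − 76.771567 = 75.074633

B0=75.0746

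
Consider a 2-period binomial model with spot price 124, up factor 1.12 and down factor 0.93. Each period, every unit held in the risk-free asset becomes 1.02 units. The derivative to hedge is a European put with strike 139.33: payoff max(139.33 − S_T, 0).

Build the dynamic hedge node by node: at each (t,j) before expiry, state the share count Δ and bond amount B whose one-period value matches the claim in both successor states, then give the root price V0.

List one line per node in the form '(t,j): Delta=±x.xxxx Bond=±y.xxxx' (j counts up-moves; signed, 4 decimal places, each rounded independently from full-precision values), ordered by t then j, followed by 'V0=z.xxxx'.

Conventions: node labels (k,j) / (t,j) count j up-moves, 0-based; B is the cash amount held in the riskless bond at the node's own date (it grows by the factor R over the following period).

No-arbitrage ⇒ martingale measure with p* = (R−d)/(u−d) = 0.4737.
Payoffs at expiry: V(2,0)=32.0824, V(2,1)=10.1716, V(2,2)=0.0000
(1,0): S=115.3200. Δ = (V_up−V_dn)/(S_up−S_dn) = (10.1716−32.0824)/(129.1584−107.2476) = -1.0000. V = [p*·10.1716 + (1−p*)·32.0824]/1.02 = 21.2780. B = V − Δ·S = 136.5980.
(1,1): S=138.8800. Δ = (V_up−V_dn)/(S_up−S_dn) = (0.0000−10.1716)/(155.5456−129.1584) = -0.3855. V = [p*·0.0000 + (1−p*)·10.1716]/1.02 = 5.2485. B = V − Δ·S = 58.7832.
(0,0): S=124.0000. Δ = (V_up−V_dn)/(S_up−S_dn) = (5.2485−21.2780)/(138.8800−115.3200) = -0.6804. V = [p*·5.2485 + (1−p*)·21.2780]/1.02 = 13.4168. B = V − Δ·S = 97.7827.
Sanity check at the root: Δ(0,0)·S0 + B(0,0) reproduces V0 = 13.4168.

(0,0): Delta=-0.6804 Bond=97.7827
(1,0): Delta=-1.0000 Bond=136.5980
(1,1): Delta=-0.3855 Bond=58.7832
V0=13.4168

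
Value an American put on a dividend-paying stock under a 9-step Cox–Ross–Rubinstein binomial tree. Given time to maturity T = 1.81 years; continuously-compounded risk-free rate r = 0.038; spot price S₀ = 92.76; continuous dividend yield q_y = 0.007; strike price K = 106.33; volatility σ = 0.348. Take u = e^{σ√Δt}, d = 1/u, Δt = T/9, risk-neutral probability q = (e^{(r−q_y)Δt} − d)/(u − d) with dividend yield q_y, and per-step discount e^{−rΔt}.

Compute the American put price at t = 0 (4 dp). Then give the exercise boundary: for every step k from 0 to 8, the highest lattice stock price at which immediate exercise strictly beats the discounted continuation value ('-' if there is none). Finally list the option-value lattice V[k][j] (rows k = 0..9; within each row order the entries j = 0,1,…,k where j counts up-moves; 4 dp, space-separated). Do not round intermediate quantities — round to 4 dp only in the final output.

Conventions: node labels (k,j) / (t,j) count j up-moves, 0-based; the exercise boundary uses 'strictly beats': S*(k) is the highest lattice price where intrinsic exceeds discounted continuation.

Δt=0.20111  u=1.16890  d=0.85551  q=0.48102  discount=0.99239
step 9 (expiry): payoffs max(K−S,0) = 83.5597 75.2184 63.8214 48.2495 26.9733 0.0000 0.0000 0.0000 0.0000 0.0000
step 8: (k=8,j=0): S=26.6162, K−S=79.7138, hold=78.9418 ⇒ V=79.7138 exercise | (k=8,j=1): S=36.3663, K−S=69.9637, hold=69.2053 ⇒ V=69.9637 exercise | (k=8,j=2): S=49.6882, K−S=56.6418, hold=55.9022 ⇒ V=56.6418 exercise | (k=8,j=3): S=67.8902, K−S=38.4398, hold=37.7258 ⇒ V=38.4398 exercise | (k=8,j=4): S=92.7600, K−S=13.5700, hold=13.8920 ⇒ V=13.8920 continue | (k=8,j=5): S=126.7402, K−S=0.0000, hold=0.0000 ⇒ V=0.0000 continue | (k=8,j=6): S=173.1683, K−S=0.0000, hold=0.0000 ⇒ V=0.0000 continue | (k=8,j=7): S=236.6040, K−S=0.0000, hold=0.0000 ⇒ V=0.0000 continue | (k=8,j=8): S=323.2777, K−S=0.0000, hold=0.0000 ⇒ V=0.0000 continue  boundary S*=67.8902
step 7: (k=7,j=0): S=31.1116, K−S=75.2184, hold=74.4527 ⇒ V=75.2184 exercise | (k=7,j=1): S=42.5086, K−S=63.8214, hold=63.0717 ⇒ V=63.8214 exercise | (k=7,j=2): S=58.0805, K−S=48.2495, hold=47.5217 ⇒ V=48.2495 exercise | (k=7,j=3): S=79.3567, K−S=26.9733, hold=26.4291 ⇒ V=26.9733 exercise | (k=7,j=4): S=108.4270, K−S=0.0000, hold=7.1548 ⇒ V=7.1548 continue | (k=7,j=5): S=148.1465, K−S=0.0000, hold=0.0000 ⇒ V=0.0000 continue | (k=7,j=6): S=202.4161, K−S=0.0000, hold=0.0000 ⇒ V=0.0000 continue | (k=7,j=7): S=276.5661, K−S=0.0000, hold=0.0000 ⇒ V=0.0000 continue  boundary S*=79.3567
step 6: (k=6,j=0): S=36.3663, K−S=69.9637, hold=69.2053 ⇒ V=69.9637 exercise | (k=6,j=1): S=49.6882, K−S=56.6418, hold=55.9022 ⇒ V=56.6418 exercise | (k=6,j=2): S=67.8902, K−S=38.4398, hold=37.7258 ⇒ V=38.4398 exercise | (k=6,j=3): S=92.7600, K−S=13.5700, hold=17.3074 ⇒ V=17.3074 continue | (k=6,j=4): S=126.7402, K−S=0.0000, hold=3.6849 ⇒ V=3.6849 continue | (k=6,j=5): S=173.1683, K−S=0.0000, hold=0.0000 ⇒ V=0.0000 continue | (k=6,j=6): S=236.6040, K−S=0.0000, hold=0.0000 ⇒ V=0.0000 continue  boundary S*=67.8902
step 5: (k=5,j=0): S=42.5086, K−S=63.8214, hold=63.0717 ⇒ V=63.8214 exercise | (k=5,j=1): S=58.0805, K−S=48.2495, hold=47.5217 ⇒ V=48.2495 exercise | (k=5,j=2): S=79.3567, K−S=26.9733, hold=28.0595 ⇒ V=28.0595 continue | (k=5,j=3): S=108.4270, K−S=0.0000, hold=10.6729 ⇒ V=10.6729 continue | (k=5,j=4): S=148.1465, K−S=0.0000, hold=1.8979 ⇒ V=1.8979 continue | (k=5,j=5): S=202.4161, K−S=0.0000, hold=0.0000 ⇒ V=0.0000 continue  boundary S*=58.0805
step 4: (k=4,j=0): S=49.6882, K−S=56.6418, hold=55.9022 ⇒ V=56.6418 exercise | (k=4,j=1): S=67.8902, K−S=38.4398, hold=38.2443 ⇒ V=38.4398 exercise | (k=4,j=2): S=92.7600, K−S=13.5700, hold=19.5462 ⇒ V=19.5462 continue | (k=4,j=3): S=126.7402, K−S=0.0000, hold=6.4028 ⇒ V=6.4028 continue | (k=4,j=4): S=173.1683, K−S=0.0000, hold=0.9775 ⇒ V=0.9775 continue  boundary S*=67.8902
step 3: (k=3,j=0): S=58.0805, K−S=48.2495, hold=47.5217 ⇒ V=48.2495 exercise | (k=3,j=1): S=79.3567, K−S=26.9733, hold=29.1282 ⇒ V=29.1282 continue | (k=3,j=2): S=108.4270, K−S=0.0000, hold=13.1233 ⇒ V=13.1233 continue | (k=3,j=3): S=148.1465, K−S=0.0000, hold=3.7642 ⇒ V=3.7642 continue  boundary S*=58.0805
step 2: (k=2,j=0): S=67.8902, K−S=38.4398, hold=38.7545 ⇒ V=38.7545 continue | (k=2,j=1): S=92.7600, K−S=13.5700, hold=21.2664 ⇒ V=21.2664 continue | (k=2,j=2): S=126.7402, K−S=0.0000, hold=8.5558 ⇒ V=8.5558 continue  boundary S*=-
step 1: (k=1,j=0): S=79.3567, K−S=26.9733, hold=30.1114 ⇒ V=30.1114 continue | (k=1,j=1): S=108.4270, K−S=0.0000, hold=15.0370 ⇒ V=15.0370 continue  boundary S*=-
step 0: (k=0,j=0): S=92.7600, K−S=13.5700, hold=22.6863 ⇒ V=22.6863 continue  boundary S*=-

price = 22.6863
boundary = - - - 58.0805 67.8902 58.0805 67.8902 79.3567 67.8902
tree:
22.6863
30.1114 15.0370
38.7545 21.2664 8.5558
48.2495 29.1282 13.1233 3.7642
56.6418 38.4398 19.5462 6.4028 0.9775
63.8214 48.2495 28.0595 10.6729 1.8979 0.0000
69.9637 56.6418 38.4398 17.3074 3.6849 0.0000 0.0000
75.2184 63.8214 48.2495 26.9733 7.1548 0.0000 0.0000 0.0000
79.7138 69.9637 56.6418 38.4398 13.8920 0.0000 0.0000 0.0000 0.0000
83.5597 75.2184 63.8214 48.2495 26.9733 0.0000 0.0000 0.0000 0.0000 0.0000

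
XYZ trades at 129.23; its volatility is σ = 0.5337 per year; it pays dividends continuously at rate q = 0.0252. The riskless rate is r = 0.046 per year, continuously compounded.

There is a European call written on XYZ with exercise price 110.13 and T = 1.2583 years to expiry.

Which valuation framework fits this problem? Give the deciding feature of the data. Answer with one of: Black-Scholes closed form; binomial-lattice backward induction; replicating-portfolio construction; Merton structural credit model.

Key observation: the instrument is a plain European call (strike 110.13) on a lognormal asset; the exact continuous-time formula applies directly.

framework: Black-Scholes closed form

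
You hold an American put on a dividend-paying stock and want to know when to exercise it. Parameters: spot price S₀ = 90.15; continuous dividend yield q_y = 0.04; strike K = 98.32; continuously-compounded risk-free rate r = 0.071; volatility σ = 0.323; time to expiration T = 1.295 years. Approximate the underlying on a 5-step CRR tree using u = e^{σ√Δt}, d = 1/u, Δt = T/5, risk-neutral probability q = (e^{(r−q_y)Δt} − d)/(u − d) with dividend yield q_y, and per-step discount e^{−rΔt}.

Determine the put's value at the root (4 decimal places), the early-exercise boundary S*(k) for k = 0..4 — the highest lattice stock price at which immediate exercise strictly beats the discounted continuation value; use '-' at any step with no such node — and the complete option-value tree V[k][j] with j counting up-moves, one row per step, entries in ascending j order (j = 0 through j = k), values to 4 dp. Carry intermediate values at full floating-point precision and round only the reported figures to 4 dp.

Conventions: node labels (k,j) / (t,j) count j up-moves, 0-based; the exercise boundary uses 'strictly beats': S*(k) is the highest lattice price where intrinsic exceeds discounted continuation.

price = 15.9468
boundary = - - 64.8912 55.0549 64.8912
tree:
15.9468
23.5657 8.4171
33.4288 13.9303 2.8487
43.2651 22.2103 5.6167 0.0000
51.6104 33.4288 11.0743 0.0000 0.0000
58.6907 43.2651 21.8351 0.0000 0.0000 0.0000

Δt=0.25900, u=1.17866, d=0.84842, q=0.48341, disc=e^(-rΔt)=0.98178
k=5 terminal: V=max(K-S,0) → 58.6907 43.2651 21.8351 0.0000 0.0000 0.0000
k=4: j=0 S=46.7096 intr=51.6104 cont=50.3003 V=51.6104[EX]; j=1 S=64.8912 intr=33.4288 cont=32.3061 V=33.4288[EX]; j=2 S=90.1500 intr=8.1700 cont=11.0743 V=11.0743[hold]; j=3 S=125.2407 intr=0.0000 cont=0.0000 V=0.0000[hold]; j=4 S=173.9904 intr=0.0000 cont=0.0000 V=0.0000[hold]  S*(4)=64.8912
k=3: j=0 S=55.0549 intr=43.2651 cont=42.0410 V=43.2651[EX]; j=1 S=76.4849 intr=21.8351 cont=22.2103 V=22.2103[hold]; j=2 S=106.2565 intr=0.0000 cont=5.6167 V=5.6167[hold]; j=3 S=147.6167 intr=0.0000 cont=0.0000 V=0.0000[hold]  S*(3)=55.0549
k=2: j=0 S=64.8912 intr=33.4288 cont=32.4842 V=33.4288[EX]; j=1 S=90.1500 intr=8.1700 cont=13.9303 V=13.9303[hold]; j=2 S=125.2407 intr=0.0000 cont=2.8487 V=2.8487[hold]  S*(2)=64.8912
k=1: j=0 S=76.4849 intr=21.8351 cont=23.5657 V=23.5657[hold]; j=1 S=106.2565 intr=0.0000 cont=8.4171 V=8.4171[hold]  S*(1)=-
k=0: j=0 S=90.1500 intr=8.1700 cont=15.9468 V=15.9468[hold]  S*(0)=-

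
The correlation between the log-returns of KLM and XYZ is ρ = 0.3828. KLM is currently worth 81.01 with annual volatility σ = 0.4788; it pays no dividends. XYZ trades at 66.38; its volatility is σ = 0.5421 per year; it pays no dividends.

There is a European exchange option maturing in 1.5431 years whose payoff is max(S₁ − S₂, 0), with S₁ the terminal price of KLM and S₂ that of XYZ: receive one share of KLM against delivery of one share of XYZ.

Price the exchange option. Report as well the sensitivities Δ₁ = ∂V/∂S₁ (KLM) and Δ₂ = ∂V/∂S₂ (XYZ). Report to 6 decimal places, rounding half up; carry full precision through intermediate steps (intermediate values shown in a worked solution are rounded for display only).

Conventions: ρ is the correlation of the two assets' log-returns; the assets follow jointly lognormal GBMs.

exchange price = 28.456379
Δ1 = 0.737375
Δ2 = -0.471202

σ_eff = √(σ₁² + σ₂² − 2ρσ₁σ₂) = √(0.4788² + 0.5421² − 2·0.3828·0.4788·0.5421) = 0.569565
d₁ = (ln(S₁/S₂) + (q₂ − q₁ + σ_eff²/2)T) / (σ_eff√T) = (ln(81.01/66.38) + (0.0 − 0.0 + 0.162202)·1.5431) / 0.707523 = 0.635274
d₂ = d₁ − σ_eff√T = 0.635274 − 0.707523 = -0.072249
N(d₁) = 0.737375,  N(d₂) = 0.471202
V = S₁·e^{−q₁T}·N(d₁) − S₂·e^{−q₂T}·N(d₂) = 59.734768 − 31.278389 = 28.456379
Key observation: pricing in XYZ-units makes this a unit-strike call on the ratio S₁/S₂ — the risk-free rate cancels and cannot affect the value.
Δ₁ = e^{−q₁T}·N(d₁) = 0.737375;  Δ₂ = −e^{−q₂T}·N(d₂) = -0.471202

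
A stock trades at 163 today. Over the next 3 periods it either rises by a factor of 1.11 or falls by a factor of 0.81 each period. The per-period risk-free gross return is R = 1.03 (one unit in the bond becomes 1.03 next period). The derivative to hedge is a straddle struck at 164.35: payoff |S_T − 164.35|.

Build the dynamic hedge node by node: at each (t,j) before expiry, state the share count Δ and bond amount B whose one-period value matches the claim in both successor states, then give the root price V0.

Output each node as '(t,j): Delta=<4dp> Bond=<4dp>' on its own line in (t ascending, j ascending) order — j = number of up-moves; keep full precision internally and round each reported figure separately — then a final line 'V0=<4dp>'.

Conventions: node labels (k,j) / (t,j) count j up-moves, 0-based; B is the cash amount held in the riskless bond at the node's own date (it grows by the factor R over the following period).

Risk-neutral probability p* = (R−d)/(u−d) = (1.03−0.81)/(1.11−0.81) = 0.7333.
Expiry values: V(3,0)=77.7251, V(3,1)=45.6418, V(3,2)=1.6758, V(3,3)=58.5739
  t=2,j=0: stock 106.9443 → up 118.7082 (V=45.6418), down 86.6249 (V=77.7251). Price 52.6188; hedge Δ=-1.0000, bond B=159.5631.
  t=2,j=1: stock 146.5533 → up 162.6742 (V=1.6758), down 118.7082 (V=45.6418). Price 13.0098; hedge Δ=-1.0000, bond B=159.5631.
  t=2,j=2: stock 200.8323 → up 222.9239 (V=58.5739), down 162.6742 (V=1.6758). Price 42.1369; hedge Δ=0.9444, bond B=-147.5231.
  t=1,j=0: stock 132.0300 → up 146.5533 (V=13.0098), down 106.9443 (V=52.6188). Price 22.8856; hedge Δ=-1.0000, bond B=154.9156.
  t=1,j=1: stock 180.9300 → up 200.8323 (V=42.1369), down 146.5533 (V=13.0098). Price 33.3686; hedge Δ=0.5366, bond B=-63.7218.
  t=0,j=0: stock 163.0000 → up 180.9300 (V=33.3686), down 132.0300 (V=22.8856). Price 29.6827; hedge Δ=0.2144, bond B=-5.2607.
Check: Δ(0,0)·S0 + B(0,0) = 29.6827 = V0.

(0,0): Delta=0.2144 Bond=-5.2607
(1,0): Delta=-1.0000 Bond=154.9156
(1,1): Delta=0.5366 Bond=-63.7218
(2,0): Delta=-1.0000 Bond=159.5631
(2,1): Delta=-1.0000 Bond=159.5631
(2,2): Delta=0.9444 Bond=-147.5231
V0=29.6827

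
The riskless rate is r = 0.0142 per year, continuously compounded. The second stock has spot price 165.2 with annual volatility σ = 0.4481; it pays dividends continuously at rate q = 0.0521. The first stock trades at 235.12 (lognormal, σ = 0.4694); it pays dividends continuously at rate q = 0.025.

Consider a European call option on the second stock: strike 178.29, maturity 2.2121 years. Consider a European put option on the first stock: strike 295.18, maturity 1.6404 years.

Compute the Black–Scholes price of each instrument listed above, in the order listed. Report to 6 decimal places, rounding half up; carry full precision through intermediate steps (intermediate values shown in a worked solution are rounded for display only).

price(the second stock call K=178.29) = 30.138242
price(the first stock put K=295.18) = 96.890145

[the second stock call K=178.29]
σ√T = 0.4481·√2.2121 = 0.666465
d₁ = (ln(S/K) + (r−q+σ²/2)T) / (σ√T) = (ln(165.2/178.29) + (0.0142−0.0521+0.4481²/2)·2.2121) / 0.666465 = (-0.076255 + 0.138249) / 0.666465 = 0.093020
d₂ = d₁ − σ√T = 0.093020 − 0.666465 = -0.573445
e^{−rT} = 0.969076
e^{−qT} = 0.891143
N(d₁) = 0.537056,  N(d₂) = 0.283172
price = S·e^{−qT}·N(d₁) − K·e^{−rT}·N(d₂) = 79.063702 − 48.925461 = 30.138242
[the first stock put K=295.18]
σ√T = 0.4694·√1.6404 = 0.601199
d₁ = (ln(S/K) + (r−q+σ²/2)T) / (σ√T) = (ln(235.12/295.18) + (0.0142−0.025+0.4694²/2)·1.6404) / 0.601199 = (-0.227489 + 0.163004) / 0.601199 = -0.107262
d₂ = d₁ − σ√T = -0.107262 − 0.601199 = -0.708461
e^{−rT} = 0.976976
e^{−qT} = 0.959820
N(−d₁) = 0.542709,  N(−d₂) = 0.760670
price = K·e^{−rT}·N(−d₂) − S·e^{−qT}·N(−d₁) = 219.364884 − 122.474739 = 96.890145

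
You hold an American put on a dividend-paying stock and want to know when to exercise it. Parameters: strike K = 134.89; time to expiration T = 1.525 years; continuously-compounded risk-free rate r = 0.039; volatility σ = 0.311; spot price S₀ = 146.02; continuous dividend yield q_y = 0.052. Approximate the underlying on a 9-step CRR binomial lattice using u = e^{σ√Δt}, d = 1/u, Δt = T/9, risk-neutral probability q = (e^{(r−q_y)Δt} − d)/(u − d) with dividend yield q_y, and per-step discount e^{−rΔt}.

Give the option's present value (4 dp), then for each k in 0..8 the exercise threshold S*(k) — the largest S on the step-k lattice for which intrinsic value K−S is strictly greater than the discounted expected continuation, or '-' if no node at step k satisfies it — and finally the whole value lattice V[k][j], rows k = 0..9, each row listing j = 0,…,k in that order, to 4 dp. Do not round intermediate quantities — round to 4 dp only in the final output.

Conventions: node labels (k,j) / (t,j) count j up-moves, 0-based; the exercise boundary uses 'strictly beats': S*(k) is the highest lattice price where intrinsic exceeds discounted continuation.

params: Δt=0.16944 u=1.13657 d=0.87984 q=0.45947 e^(-rΔt)=0.99341
t_9 payoffs: 88.7549 75.2926 57.9020 35.4368 6.4162 0.0000 0.0000 0.0000 0.0000 0.0000
t_8: node(8,0) S=52.4360 payoff=82.4540 vs cont=82.0256 → 82.4540 [stop]  node(8,1) S=67.7368 payoff=67.1532 vs cont=66.8589 → 67.1532 [stop]  node(8,2) S=87.5026 payoff=47.3874 vs cont=47.2666 → 47.3874 [stop]  node(8,3) S=113.0359 payoff=21.8541 vs cont=21.9572 → 21.9572 [wait]  node(8,4) S=146.0200 payoff=0.0000 vs cont=3.4453 → 3.4453 [wait]  node(8,5) S=188.6289 payoff=0.0000 vs cont=0.0000 → 0.0000 [wait]  node(8,6) S=243.6710 payoff=0.0000 vs cont=0.0000 → 0.0000 [wait]  node(8,7) S=314.7746 payoff=0.0000 vs cont=0.0000 → 0.0000 [wait]  node(8,8) S=406.6264 payoff=0.0000 vs cont=0.0000 → 0.0000 [wait]  ⇒ S*(8)=87.5026
t_7: node(7,0) S=59.5974 payoff=75.2926 vs cont=74.9270 → 75.2926 [stop]  node(7,1) S=76.9880 payoff=57.9020 vs cont=57.6889 → 57.9020 [stop]  node(7,2) S=99.4532 payoff=35.4368 vs cont=35.4679 → 35.4679 [wait]  node(7,3) S=128.4738 payoff=6.4162 vs cont=13.3630 → 13.3630 [wait]  node(7,4) S=165.9626 payoff=0.0000 vs cont=1.8500 → 1.8500 [wait]  node(7,5) S=214.3907 payoff=0.0000 vs cont=0.0000 → 0.0000 [wait]  node(7,6) S=276.9503 payoff=0.0000 vs cont=0.0000 → 0.0000 [wait]  node(7,7) S=357.7648 payoff=0.0000 vs cont=0.0000 → 0.0000 [wait]  ⇒ S*(7)=76.9880
t_6: node(6,0) S=67.7368 payoff=67.1532 vs cont=66.8589 → 67.1532 [stop]  node(6,1) S=87.5026 payoff=47.3874 vs cont=47.2808 → 47.3874 [stop]  node(6,2) S=113.0359 payoff=21.8541 vs cont=25.1447 → 25.1447 [wait]  node(6,3) S=146.0200 payoff=0.0000 vs cont=8.0200 → 8.0200 [wait]  node(6,4) S=188.6289 payoff=0.0000 vs cont=0.9934 → 0.9934 [wait]  node(6,5) S=243.6710 payoff=0.0000 vs cont=0.0000 → 0.0000 [wait]  node(6,6) S=314.7746 payoff=0.0000 vs cont=0.0000 → 0.0000 [wait]  ⇒ S*(6)=87.5026
t_5: node(5,0) S=76.9880 payoff=57.9020 vs cont=57.6889 → 57.9020 [stop]  node(5,1) S=99.4532 payoff=35.4368 vs cont=36.9228 → 36.9228 [wait]  node(5,2) S=128.4738 payoff=6.4162 vs cont=17.1626 → 17.1626 [wait]  node(5,3) S=165.9626 payoff=0.0000 vs cont=4.7599 → 4.7599 [wait]  node(5,4) S=214.3907 payoff=0.0000 vs cont=0.5334 → 0.5334 [wait]  node(5,5) S=276.9503 payoff=0.0000 vs cont=0.0000 → 0.0000 [wait]  ⇒ S*(5)=76.9880
t_4: node(4,0) S=87.5026 payoff=47.3874 vs cont=47.9448 → 47.9448 [wait]  node(4,1) S=113.0359 payoff=21.8541 vs cont=27.6602 → 27.6602 [wait]  node(4,2) S=146.0200 payoff=0.0000 vs cont=11.3885 → 11.3885 [wait]  node(4,3) S=188.6289 payoff=0.0000 vs cont=2.7994 → 2.7994 [wait]  node(4,4) S=243.6710 payoff=0.0000 vs cont=0.2864 → 0.2864 [wait]  ⇒ S*(4)=-
t_3: node(3,0) S=99.4532 payoff=35.4368 vs cont=38.3703 → 38.3703 [wait]  node(3,1) S=128.4738 payoff=6.4162 vs cont=20.0509 → 20.0509 [wait]  node(3,2) S=165.9626 payoff=0.0000 vs cont=7.3931 → 7.3931 [wait]  node(3,3) S=214.3907 payoff=0.0000 vs cont=1.6340 → 1.6340 [wait]  ⇒ S*(3)=-
t_2: node(2,0) S=113.0359 payoff=21.8541 vs cont=29.7558 → 29.7558 [wait]  node(2,1) S=146.0200 payoff=0.0000 vs cont=14.1413 → 14.1413 [wait]  node(2,2) S=188.6289 payoff=0.0000 vs cont=4.7157 → 4.7157 [wait]  ⇒ S*(2)=-
t_1: node(1,0) S=128.4738 payoff=6.4162 vs cont=22.4327 → 22.4327 [wait]  node(1,1) S=165.9626 payoff=0.0000 vs cont=9.7459 → 9.7459 [wait]  ⇒ S*(1)=-
t_0: node(0,0) S=146.0200 payoff=0.0000 vs cont=16.4941 → 16.4941 [wait]  ⇒ S*(0)=-

price = 16.4941
boundary = - - - - - 76.9880 87.5026 76.9880 87.5026
tree:
16.4941
22.4327 9.7459
29.7558 14.1413 4.7157
38.3703 20.0509 7.3931 1.6340
47.9448 27.6602 11.3885 2.7994 0.2864
57.9020 36.9228 17.1626 4.7599 0.5334 0.0000
67.1532 47.3874 25.1447 8.0200 0.9934 0.0000 0.0000
75.2926 57.9020 35.4679 13.3630 1.8500 0.0000 0.0000 0.0000
82.4540 67.1532 47.3874 21.9572 3.4453 0.0000 0.0000 0.0000 0.0000
88.7549 75.2926 57.9020 35.4368 6.4162 0.0000 0.0000 0.0000 0.0000 0.0000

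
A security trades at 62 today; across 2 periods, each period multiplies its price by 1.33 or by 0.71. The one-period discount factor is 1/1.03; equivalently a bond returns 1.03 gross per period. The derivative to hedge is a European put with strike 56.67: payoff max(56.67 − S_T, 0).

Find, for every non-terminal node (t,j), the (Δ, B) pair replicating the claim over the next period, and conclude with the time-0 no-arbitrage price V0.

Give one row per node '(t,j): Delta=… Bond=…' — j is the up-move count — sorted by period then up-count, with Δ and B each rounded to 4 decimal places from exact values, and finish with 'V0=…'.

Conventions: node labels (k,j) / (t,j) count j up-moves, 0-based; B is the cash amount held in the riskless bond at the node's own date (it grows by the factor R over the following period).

(0,0): Delta=-0.3106 Bond=24.8667
(1,0): Delta=-0.9312 Bond=52.9330
(1,1): Delta=0.0000 Bond=0.0000
V0=5.6090

Since d<R<u, set p* = (R−d)/(u−d) = 0.5161; price each node as the discounted p*-expectation of its children.
Expiry values: V(2,0)=25.4158, V(2,1)=0.0000, V(2,2)=0.0000
  t=1,j=0: stock 44.0200 → up 58.5466 (V=0.0000), down 31.2542 (V=25.4158). Price 11.9398; hedge Δ=-0.9312, bond B=52.9330.
  t=1,j=1: stock 82.4600 → up 109.6718 (V=0.0000), down 58.5466 (V=0.0000). Price 0.0000; hedge Δ=0.0000, bond B=0.0000.
  t=0,j=0: stock 62.0000 → up 82.4600 (V=0.0000), down 44.0200 (V=11.9398). Price 5.6090; hedge Δ=-0.3106, bond B=24.8667.
As a check, the time-0 holding Δ(0,0)·S0 + B(0,0) comes to 5.6090 — exactly V0.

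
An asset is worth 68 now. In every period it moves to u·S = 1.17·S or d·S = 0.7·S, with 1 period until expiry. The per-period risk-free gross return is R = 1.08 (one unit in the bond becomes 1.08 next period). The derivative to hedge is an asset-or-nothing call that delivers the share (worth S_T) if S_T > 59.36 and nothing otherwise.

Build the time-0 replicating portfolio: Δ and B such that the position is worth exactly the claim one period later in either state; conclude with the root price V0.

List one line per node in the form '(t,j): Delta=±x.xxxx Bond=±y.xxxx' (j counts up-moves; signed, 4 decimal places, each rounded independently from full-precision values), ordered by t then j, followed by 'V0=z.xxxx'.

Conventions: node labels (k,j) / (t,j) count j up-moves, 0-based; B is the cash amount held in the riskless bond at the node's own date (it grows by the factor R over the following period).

(0,0): Delta=2.4894 Bond=-109.7163
V0=59.5603

No-arbitrage ⇒ martingale measure with p* = (R−d)/(u−d) = 0.8085.
Expiry values: V(1,0)=0.0000, V(1,1)=79.5600
Node (0,0) S=68.0000: V=(p*·79.5600+(1−p*)·0.0000)/1.08=59.5603; Δ=(79.5600−0.0000)/(79.5600−47.6000)=2.4894; B=V−Δ·S=-109.7163
Check: Δ(0,0)·S0 + B(0,0) = 59.5603 = V0.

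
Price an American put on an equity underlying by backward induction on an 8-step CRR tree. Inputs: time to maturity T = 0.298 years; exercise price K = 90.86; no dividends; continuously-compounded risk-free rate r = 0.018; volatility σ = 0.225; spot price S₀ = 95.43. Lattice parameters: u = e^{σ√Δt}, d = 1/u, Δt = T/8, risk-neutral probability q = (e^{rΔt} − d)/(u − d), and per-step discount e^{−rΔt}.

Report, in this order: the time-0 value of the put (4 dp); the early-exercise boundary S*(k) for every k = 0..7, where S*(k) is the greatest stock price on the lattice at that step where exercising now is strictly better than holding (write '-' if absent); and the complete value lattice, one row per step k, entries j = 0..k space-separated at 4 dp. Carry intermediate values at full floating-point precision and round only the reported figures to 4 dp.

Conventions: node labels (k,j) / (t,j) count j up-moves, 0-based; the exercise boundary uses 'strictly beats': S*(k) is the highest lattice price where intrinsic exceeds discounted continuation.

params: Δt=0.03725 u=1.04438 d=0.95750 q=0.49687 e^(-rΔt)=0.99933
t_8 payoffs: 23.4369 17.3193 10.6466 3.3685 0.0000 0.0000 0.0000 0.0000 0.0000
t_7: node(7,0) S=70.4155 payoff=20.4445 vs cont=20.3836 → 20.4445 [stop]  node(7,1) S=76.8046 payoff=14.0554 vs cont=13.9945 → 14.0554 [stop]  node(7,2) S=83.7735 payoff=7.0865 vs cont=7.0256 → 7.0865 [stop]  node(7,3) S=91.3746 payoff=0.0000 vs cont=1.6937 → 1.6937 [wait]  node(7,4) S=99.6654 payoff=0.0000 vs cont=0.0000 → 0.0000 [wait]  node(7,5) S=108.7085 payoff=0.0000 vs cont=0.0000 → 0.0000 [wait]  node(7,6) S=118.5721 payoff=0.0000 vs cont=0.0000 → 0.0000 [wait]  node(7,7) S=129.3306 payoff=0.0000 vs cont=0.0000 → 0.0000 [wait]  ⇒ S*(7)=83.7735
t_6: node(6,0) S=73.5407 payoff=17.3193 vs cont=17.2584 → 17.3193 [stop]  node(6,1) S=80.2134 payoff=10.6466 vs cont=10.5857 → 10.6466 [stop]  node(6,2) S=87.4915 payoff=3.3685 vs cont=4.4041 → 4.4041 [wait]  node(6,3) S=95.4300 payoff=0.0000 vs cont=0.8516 → 0.8516 [wait]  node(6,4) S=104.0888 payoff=0.0000 vs cont=0.0000 → 0.0000 [wait]  node(6,5) S=113.5332 payoff=0.0000 vs cont=0.0000 → 0.0000 [wait]  node(6,6) S=123.8346 payoff=0.0000 vs cont=0.0000 → 0.0000 [wait]  ⇒ S*(6)=80.2134
t_5: node(5,0) S=76.8046 payoff=14.0554 vs cont=13.9945 → 14.0554 [stop]  node(5,1) S=83.7735 payoff=7.0865 vs cont=7.5398 → 7.5398 [wait]  node(5,2) S=91.3746 payoff=0.0000 vs cont=2.6372 → 2.6372 [wait]  node(5,3) S=99.6654 payoff=0.0000 vs cont=0.4282 → 0.4282 [wait]  node(5,4) S=108.7085 payoff=0.0000 vs cont=0.0000 → 0.0000 [wait]  node(5,5) S=118.5721 payoff=0.0000 vs cont=0.0000 → 0.0000 [wait]  ⇒ S*(5)=76.8046
t_4: node(4,0) S=80.2134 payoff=10.6466 vs cont=10.8108 → 10.8108 [wait]  node(4,1) S=87.4915 payoff=3.3685 vs cont=5.1005 → 5.1005 [wait]  node(4,2) S=95.4300 payoff=0.0000 vs cont=1.5386 → 1.5386 [wait]  node(4,3) S=104.0888 payoff=0.0000 vs cont=0.2153 → 0.2153 [wait]  node(4,4) S=113.5332 payoff=0.0000 vs cont=0.0000 → 0.0000 [wait]  ⇒ S*(4)=-
t_3: node(3,0) S=83.7735 payoff=7.0865 vs cont=7.9682 → 7.9682 [wait]  node(3,1) S=91.3746 payoff=0.0000 vs cont=3.3284 → 3.3284 [wait]  node(3,2) S=99.6654 payoff=0.0000 vs cont=0.8805 → 0.8805 [wait]  node(3,3) S=108.7085 payoff=0.0000 vs cont=0.1082 → 0.1082 [wait]  ⇒ S*(3)=-
t_2: node(2,0) S=87.4915 payoff=3.3685 vs cont=5.6590 → 5.6590 [wait]  node(2,1) S=95.4300 payoff=0.0000 vs cont=2.1107 → 2.1107 [wait]  node(2,2) S=104.0888 payoff=0.0000 vs cont=0.4964 → 0.4964 [wait]  ⇒ S*(2)=-
t_1: node(1,0) S=91.3746 payoff=0.0000 vs cont=3.8934 → 3.8934 [wait]  node(1,1) S=99.6654 payoff=0.0000 vs cont=1.3078 → 1.3078 [wait]  ⇒ S*(1)=-
t_0: node(0,0) S=95.4300 payoff=0.0000 vs cont=2.6069 → 2.6069 [wait]  ⇒ S*(0)=-

price = 2.6069
boundary = - - - - - 76.8046 80.2134 83.7735
tree:
2.6069
3.8934 1.3078
5.6590 2.1107 0.4964
7.9682 3.3284 0.8805 0.1082
10.8108 5.1005 1.5386 0.2153 0.0000
14.0554 7.5398 2.6372 0.4282 0.0000 0.0000
17.3193 10.6466 4.4041 0.8516 0.0000 0.0000 0.0000
20.4445 14.0554 7.0865 1.6937 0.0000 0.0000 0.0000 0.0000
23.4369 17.3193 10.6466 3.3685 0.0000 0.0000 0.0000 0.0000 0.0000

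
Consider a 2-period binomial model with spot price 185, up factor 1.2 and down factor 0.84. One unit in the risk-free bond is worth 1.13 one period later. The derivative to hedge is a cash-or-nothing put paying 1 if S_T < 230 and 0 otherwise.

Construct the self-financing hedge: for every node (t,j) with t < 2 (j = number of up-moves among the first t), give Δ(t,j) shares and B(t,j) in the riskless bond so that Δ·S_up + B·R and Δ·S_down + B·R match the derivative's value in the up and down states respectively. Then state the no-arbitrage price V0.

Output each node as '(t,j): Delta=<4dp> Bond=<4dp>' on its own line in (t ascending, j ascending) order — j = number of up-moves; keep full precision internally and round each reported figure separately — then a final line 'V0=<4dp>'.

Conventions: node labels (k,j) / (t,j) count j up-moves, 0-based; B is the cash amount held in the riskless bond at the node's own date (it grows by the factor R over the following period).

Since d<R<u, set p* = (R−d)/(u−d) = 0.8056; price each node as the discounted p*-expectation of its children.
Terminal payoffs: V(2,0)=1.0000, V(2,1)=1.0000, V(2,2)=0.0000
Node (1,0) S=155.4000: V=(p*·1.0000+(1−p*)·1.0000)/1.13=0.8850; Δ=(1.0000−1.0000)/(186.4800−130.5360)=0.0000; B=V−Δ·S=0.8850
Node (1,1) S=222.0000: V=(p*·0.0000+(1−p*)·1.0000)/1.13=0.1721; Δ=(0.0000−1.0000)/(266.4000−186.4800)=-0.0125; B=V−Δ·S=2.9499
Node (0,0) S=185.0000: V=(p*·0.1721+(1−p*)·0.8850)/1.13=0.2749; Δ=(0.1721−0.8850)/(222.0000−155.4000)=-0.0107; B=V−Δ·S=2.2552
As a check, the time-0 holding Δ(0,0)·S0 + B(0,0) comes to 0.2749 — exactly V0.

(0,0): Delta=-0.0107 Bond=2.2552
(1,0): Delta=0.0000 Bond=0.8850
(1,1): Delta=-0.0125 Bond=2.9499
V0=0.2749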